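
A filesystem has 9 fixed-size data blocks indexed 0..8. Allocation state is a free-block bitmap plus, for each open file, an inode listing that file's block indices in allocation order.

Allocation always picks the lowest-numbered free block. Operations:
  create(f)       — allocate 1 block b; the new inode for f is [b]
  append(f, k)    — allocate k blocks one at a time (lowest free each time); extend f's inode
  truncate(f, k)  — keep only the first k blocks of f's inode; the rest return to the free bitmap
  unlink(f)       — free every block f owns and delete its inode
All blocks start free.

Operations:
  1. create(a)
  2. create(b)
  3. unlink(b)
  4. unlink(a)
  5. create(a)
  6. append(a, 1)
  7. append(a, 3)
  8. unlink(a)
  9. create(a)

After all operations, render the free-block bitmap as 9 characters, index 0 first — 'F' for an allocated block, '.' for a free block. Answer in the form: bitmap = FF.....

bitmap = F........

after create(a) → a:[0]  free=[F........]
after create(b) → a:[0], b:[1]  free=[FF.......]
after unlink(b) → a:[0]  free=[F........]
after unlink(a) →   free=[.........]
after create(a) → a:[0]  free=[F........]
after append(a, 1) → a:[0, 1]  free=[FF.......]
after append(a, 3) → a:[0, 1, 2, 3, 4]  free=[FFFFF....]
after unlink(a) →   free=[.........]
after create(a) → a:[0]  free=[F........]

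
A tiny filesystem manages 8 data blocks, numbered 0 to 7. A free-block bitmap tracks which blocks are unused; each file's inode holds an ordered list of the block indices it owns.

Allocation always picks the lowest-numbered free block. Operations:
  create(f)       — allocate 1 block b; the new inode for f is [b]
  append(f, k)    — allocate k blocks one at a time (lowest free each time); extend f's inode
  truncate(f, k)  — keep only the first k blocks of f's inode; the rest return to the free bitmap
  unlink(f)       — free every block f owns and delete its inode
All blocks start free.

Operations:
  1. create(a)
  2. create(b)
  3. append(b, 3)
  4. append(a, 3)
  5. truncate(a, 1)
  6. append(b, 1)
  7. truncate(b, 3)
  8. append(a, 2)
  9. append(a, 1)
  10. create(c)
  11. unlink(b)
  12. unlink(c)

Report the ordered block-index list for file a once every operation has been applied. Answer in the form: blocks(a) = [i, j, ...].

blocks(a) = [0, 4, 5, 6]

after create(a) → a:[0]  free=[F.......]
after create(b) → a:[0], b:[1]  free=[FF......]
after append(b, 3) → a:[0], b:[1, 2, 3, 4]  free=[FFFFF...]
after append(a, 3) → a:[0, 5, 6, 7], b:[1, 2, 3, 4]  free=[FFFFFFFF]
after truncate(a, 1) → a:[0], b:[1, 2, 3, 4]  free=[FFFFF...]
after append(b, 1) → a:[0], b:[1, 2, 3, 4, 5]  free=[FFFFFF..]
after truncate(b, 3) → a:[0], b:[1, 2, 3]  free=[FFFF....]
after append(a, 2) → a:[0, 4, 5], b:[1, 2, 3]  free=[FFFFFF..]
after append(a, 1) → a:[0, 4, 5, 6], b:[1, 2, 3]  free=[FFFFFFF.]
after create(c) → a:[0, 4, 5, 6], b:[1, 2, 3], c:[7]  free=[FFFFFFFF]
after unlink(b) → a:[0, 4, 5, 6], c:[7]  free=[F...FFFF]
after unlink(c) → a:[0, 4, 5, 6]  free=[F...FFF.]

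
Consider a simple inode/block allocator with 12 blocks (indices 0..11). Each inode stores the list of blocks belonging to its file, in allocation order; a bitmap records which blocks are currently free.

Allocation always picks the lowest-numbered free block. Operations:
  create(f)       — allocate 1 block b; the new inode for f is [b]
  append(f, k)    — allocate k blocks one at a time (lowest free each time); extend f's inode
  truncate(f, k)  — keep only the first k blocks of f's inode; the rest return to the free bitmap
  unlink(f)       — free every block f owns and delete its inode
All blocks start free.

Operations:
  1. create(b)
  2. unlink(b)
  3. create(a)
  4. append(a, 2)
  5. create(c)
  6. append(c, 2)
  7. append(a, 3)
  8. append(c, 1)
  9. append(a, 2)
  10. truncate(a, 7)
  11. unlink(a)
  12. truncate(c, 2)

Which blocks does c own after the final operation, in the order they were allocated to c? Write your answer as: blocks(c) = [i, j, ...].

blocks(c) = [3, 4]

  1. create(b)  ⇒  F...........  {b→[0]}
  2. unlink(b)  ⇒  ............  {}
  3. create(a)  ⇒  F...........  {a→[0]}
  4. append(a, 2)  ⇒  FFF.........  {a→[0, 1, 2]}
  5. create(c)  ⇒  FFFF........  {a→[0, 1, 2]; c→[3]}
  6. append(c, 2)  ⇒  FFFFFF......  {a→[0, 1, 2]; c→[3, 4, 5]}
  7. append(a, 3)  ⇒  FFFFFFFFF...  {a→[0, 1, 2, 6, 7, 8]; c→[3, 4, 5]}
  8. append(c, 1)  ⇒  FFFFFFFFFF..  {a→[0, 1, 2, 6, 7, 8]; c→[3, 4, 5, 9]}
  9. append(a, 2)  ⇒  FFFFFFFFFFFF  {a→[0, 1, 2, 6, 7, 8, 10, 11]; c→[3, 4, 5, 9]}
  10. truncate(a, 7)  ⇒  FFFFFFFFFFF.  {a→[0, 1, 2, 6, 7, 8, 10]; c→[3, 4, 5, 9]}
  11. unlink(a)  ⇒  ...FFF...F..  {c→[3, 4, 5, 9]}
  12. truncate(c, 2)  ⇒  ...FF.......  {c→[3, 4]}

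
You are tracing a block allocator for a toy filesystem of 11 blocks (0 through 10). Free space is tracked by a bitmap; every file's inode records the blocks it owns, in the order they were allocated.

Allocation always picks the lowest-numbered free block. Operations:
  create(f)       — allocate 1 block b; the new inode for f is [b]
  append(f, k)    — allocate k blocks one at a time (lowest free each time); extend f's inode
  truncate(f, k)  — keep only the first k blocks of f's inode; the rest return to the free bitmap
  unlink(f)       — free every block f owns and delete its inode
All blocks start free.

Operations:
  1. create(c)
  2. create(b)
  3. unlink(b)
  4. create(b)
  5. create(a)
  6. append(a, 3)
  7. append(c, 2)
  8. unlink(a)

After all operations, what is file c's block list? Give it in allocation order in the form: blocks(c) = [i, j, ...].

blocks(c) = [0, 6, 7]

create(c): bitmap=F.......... | c=[0]
create(b): bitmap=FF......... | b=[1] c=[0]
unlink(b): bitmap=F.......... | c=[0]
create(b): bitmap=FF......... | b=[1] c=[0]
create(a): bitmap=FFF........ | a=[2] b=[1] c=[0]
append(a, 3): bitmap=FFFFFF..... | a=[2, 3, 4, 5] b=[1] c=[0]
append(c, 2): bitmap=FFFFFFFF... | a=[2, 3, 4, 5] b=[1] c=[0, 6, 7]
unlink(a): bitmap=FF....FF... | b=[1] c=[0, 6, 7]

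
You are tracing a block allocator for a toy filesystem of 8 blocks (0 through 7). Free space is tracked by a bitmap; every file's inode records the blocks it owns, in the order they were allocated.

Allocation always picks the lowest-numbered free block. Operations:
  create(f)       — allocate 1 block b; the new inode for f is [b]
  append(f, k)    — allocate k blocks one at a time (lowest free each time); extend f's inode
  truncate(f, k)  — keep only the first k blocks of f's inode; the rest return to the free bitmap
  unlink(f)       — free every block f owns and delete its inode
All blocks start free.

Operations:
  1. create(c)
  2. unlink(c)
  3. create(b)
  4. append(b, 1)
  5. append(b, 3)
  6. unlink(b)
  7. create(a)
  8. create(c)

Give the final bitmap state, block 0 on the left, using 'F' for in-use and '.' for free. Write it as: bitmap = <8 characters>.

after create(c) → c:[0]  free=[F.......]
after unlink(c) →   free=[........]
after create(b) → b:[0]  free=[F.......]
after append(b, 1) → b:[0, 1]  free=[FF......]
after append(b, 3) → b:[0, 1, 2, 3, 4]  free=[FFFFF...]
after unlink(b) →   free=[........]
after create(a) → a:[0]  free=[F.......]
after create(c) → a:[0], c:[1]  free=[FF......]

bitmap = FF......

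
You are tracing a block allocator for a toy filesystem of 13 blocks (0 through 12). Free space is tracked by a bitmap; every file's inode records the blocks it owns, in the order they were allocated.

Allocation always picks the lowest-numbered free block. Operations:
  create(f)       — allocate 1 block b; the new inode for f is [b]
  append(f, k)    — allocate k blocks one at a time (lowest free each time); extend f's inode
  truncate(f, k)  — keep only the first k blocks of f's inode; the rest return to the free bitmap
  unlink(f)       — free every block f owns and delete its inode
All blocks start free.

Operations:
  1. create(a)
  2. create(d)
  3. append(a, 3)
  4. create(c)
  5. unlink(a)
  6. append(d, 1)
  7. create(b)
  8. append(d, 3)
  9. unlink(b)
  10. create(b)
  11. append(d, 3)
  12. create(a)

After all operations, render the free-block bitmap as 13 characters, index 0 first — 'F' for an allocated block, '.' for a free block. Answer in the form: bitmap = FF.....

[1] create(a) — a=0 (map F............)
[2] create(d) — a=0 d=1 (map FF...........)
[3] append(a, 3) — a=0,2,3,4 d=1 (map FFFFF........)
[4] create(c) — a=0,2,3,4 c=5 d=1 (map FFFFFF.......)
[5] unlink(a) — c=5 d=1 (map .F...F.......)
[6] append(d, 1) — c=5 d=1,0 (map FF...F.......)
[7] create(b) — b=2 c=5 d=1,0 (map FFF..F.......)
[8] append(d, 3) — b=2 c=5 d=1,0,3,4,6 (map FFFFFFF......)
[9] unlink(b) — c=5 d=1,0,3,4,6 (map FF.FFFF......)
[10] create(b) — b=2 c=5 d=1,0,3,4,6 (map FFFFFFF......)
[11] append(d, 3) — b=2 c=5 d=1,0,3,4,6,7,8,9 (map FFFFFFFFFF...)
[12] create(a) — a=10 b=2 c=5 d=1,0,3,4,6,7,8,9 (map FFFFFFFFFFF..)

bitmap = FFFFFFFFFFF..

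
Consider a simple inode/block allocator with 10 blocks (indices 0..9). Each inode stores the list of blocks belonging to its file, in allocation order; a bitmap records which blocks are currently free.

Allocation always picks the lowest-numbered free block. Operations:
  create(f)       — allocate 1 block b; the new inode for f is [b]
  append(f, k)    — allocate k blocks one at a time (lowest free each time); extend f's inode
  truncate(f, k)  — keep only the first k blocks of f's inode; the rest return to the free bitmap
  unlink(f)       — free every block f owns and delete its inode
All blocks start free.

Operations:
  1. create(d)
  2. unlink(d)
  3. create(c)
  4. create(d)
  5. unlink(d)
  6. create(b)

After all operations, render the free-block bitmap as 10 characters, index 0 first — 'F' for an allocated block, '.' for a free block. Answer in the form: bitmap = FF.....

bitmap = FF........

create(d): bitmap=F......... | d=[0]
unlink(d): bitmap=.......... | 
create(c): bitmap=F......... | c=[0]
create(d): bitmap=FF........ | c=[0] d=[1]
unlink(d): bitmap=F......... | c=[0]
create(b): bitmap=FF........ | b=[1] c=[0]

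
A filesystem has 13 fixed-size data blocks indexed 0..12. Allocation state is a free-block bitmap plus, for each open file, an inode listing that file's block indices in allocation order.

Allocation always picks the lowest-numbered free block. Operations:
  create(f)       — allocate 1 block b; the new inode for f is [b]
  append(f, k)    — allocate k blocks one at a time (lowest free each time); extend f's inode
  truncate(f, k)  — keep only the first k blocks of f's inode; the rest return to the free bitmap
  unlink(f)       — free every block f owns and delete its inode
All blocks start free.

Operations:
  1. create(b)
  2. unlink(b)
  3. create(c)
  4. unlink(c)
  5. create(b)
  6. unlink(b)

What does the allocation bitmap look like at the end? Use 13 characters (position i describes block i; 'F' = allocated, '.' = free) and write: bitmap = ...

bitmap = .............

create(b): bitmap=F............ | b=[0]
unlink(b): bitmap=............. | 
create(c): bitmap=F............ | c=[0]
unlink(c): bitmap=............. | 
create(b): bitmap=F............ | b=[0]
unlink(b): bitmap=............. | 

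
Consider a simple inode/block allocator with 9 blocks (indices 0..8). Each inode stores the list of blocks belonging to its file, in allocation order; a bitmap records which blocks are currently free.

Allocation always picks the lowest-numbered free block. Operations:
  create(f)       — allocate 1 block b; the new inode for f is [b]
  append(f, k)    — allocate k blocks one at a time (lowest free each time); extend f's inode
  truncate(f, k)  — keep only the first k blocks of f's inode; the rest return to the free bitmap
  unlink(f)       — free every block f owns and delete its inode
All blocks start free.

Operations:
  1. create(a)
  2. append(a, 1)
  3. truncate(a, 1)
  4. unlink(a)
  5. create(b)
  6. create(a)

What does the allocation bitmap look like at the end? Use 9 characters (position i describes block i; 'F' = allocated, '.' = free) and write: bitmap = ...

bitmap = FF.......

create(a): bitmap=F........ | a=[0]
append(a, 1): bitmap=FF....... | a=[0, 1]
truncate(a, 1): bitmap=F........ | a=[0]
unlink(a): bitmap=......... | 
create(b): bitmap=F........ | b=[0]
create(a): bitmap=FF....... | a=[1] b=[0]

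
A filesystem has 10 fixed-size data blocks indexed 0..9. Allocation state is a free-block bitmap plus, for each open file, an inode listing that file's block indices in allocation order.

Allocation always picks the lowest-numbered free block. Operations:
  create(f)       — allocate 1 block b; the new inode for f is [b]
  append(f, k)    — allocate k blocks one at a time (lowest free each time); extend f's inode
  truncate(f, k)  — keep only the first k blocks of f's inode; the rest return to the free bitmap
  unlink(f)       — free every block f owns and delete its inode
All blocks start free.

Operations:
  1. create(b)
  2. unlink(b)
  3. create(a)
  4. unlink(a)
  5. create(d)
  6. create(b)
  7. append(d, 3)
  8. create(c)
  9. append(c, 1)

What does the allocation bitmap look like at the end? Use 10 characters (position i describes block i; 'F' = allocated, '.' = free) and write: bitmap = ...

bitmap = FFFFFFF...

create(b): bitmap=F......... | b=[0]
unlink(b): bitmap=.......... | 
create(a): bitmap=F......... | a=[0]
unlink(a): bitmap=.......... | 
create(d): bitmap=F......... | d=[0]
create(b): bitmap=FF........ | b=[1] d=[0]
append(d, 3): bitmap=FFFFF..... | b=[1] d=[0, 2, 3, 4]
create(c): bitmap=FFFFFF.... | b=[1] c=[5] d=[0, 2, 3, 4]
append(c, 1): bitmap=FFFFFFF... | b=[1] c=[5, 6] d=[0, 2, 3, 4]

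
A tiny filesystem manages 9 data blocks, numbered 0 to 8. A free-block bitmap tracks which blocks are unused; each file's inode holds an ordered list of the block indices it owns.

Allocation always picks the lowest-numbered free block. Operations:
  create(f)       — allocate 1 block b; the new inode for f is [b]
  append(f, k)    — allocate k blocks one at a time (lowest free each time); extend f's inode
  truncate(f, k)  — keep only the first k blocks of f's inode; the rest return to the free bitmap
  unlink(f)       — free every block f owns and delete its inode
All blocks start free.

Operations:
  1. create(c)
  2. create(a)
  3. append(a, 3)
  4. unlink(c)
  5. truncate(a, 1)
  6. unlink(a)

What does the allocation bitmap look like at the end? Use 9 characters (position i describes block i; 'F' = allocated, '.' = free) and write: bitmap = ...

bitmap = .........

[1] create(c) — c=0 (map F........)
[2] create(a) — a=1 c=0 (map FF.......)
[3] append(a, 3) — a=1,2,3,4 c=0 (map FFFFF....)
[4] unlink(c) — a=1,2,3,4 (map .FFFF....)
[5] truncate(a, 1) — a=1 (map .F.......)
[6] unlink(a) —  (map .........)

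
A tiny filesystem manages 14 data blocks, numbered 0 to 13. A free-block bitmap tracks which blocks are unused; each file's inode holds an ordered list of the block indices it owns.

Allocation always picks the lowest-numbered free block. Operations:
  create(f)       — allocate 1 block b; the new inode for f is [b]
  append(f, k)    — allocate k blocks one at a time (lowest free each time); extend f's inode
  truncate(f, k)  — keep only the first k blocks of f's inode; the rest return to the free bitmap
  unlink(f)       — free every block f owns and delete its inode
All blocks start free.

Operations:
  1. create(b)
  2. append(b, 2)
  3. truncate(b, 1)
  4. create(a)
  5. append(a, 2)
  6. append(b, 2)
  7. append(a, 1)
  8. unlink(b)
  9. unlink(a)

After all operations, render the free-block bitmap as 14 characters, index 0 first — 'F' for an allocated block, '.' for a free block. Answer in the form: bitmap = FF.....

bitmap = ..............

create(b): bitmap=F............. | b=[0]
append(b, 2): bitmap=FFF........... | b=[0, 1, 2]
truncate(b, 1): bitmap=F............. | b=[0]
create(a): bitmap=FF............ | a=[1] b=[0]
append(a, 2): bitmap=FFFF.......... | a=[1, 2, 3] b=[0]
append(b, 2): bitmap=FFFFFF........ | a=[1, 2, 3] b=[0, 4, 5]
append(a, 1): bitmap=FFFFFFF....... | a=[1, 2, 3, 6] b=[0, 4, 5]
unlink(b): bitmap=.FFF..F....... | a=[1, 2, 3, 6]
unlink(a): bitmap=.............. | 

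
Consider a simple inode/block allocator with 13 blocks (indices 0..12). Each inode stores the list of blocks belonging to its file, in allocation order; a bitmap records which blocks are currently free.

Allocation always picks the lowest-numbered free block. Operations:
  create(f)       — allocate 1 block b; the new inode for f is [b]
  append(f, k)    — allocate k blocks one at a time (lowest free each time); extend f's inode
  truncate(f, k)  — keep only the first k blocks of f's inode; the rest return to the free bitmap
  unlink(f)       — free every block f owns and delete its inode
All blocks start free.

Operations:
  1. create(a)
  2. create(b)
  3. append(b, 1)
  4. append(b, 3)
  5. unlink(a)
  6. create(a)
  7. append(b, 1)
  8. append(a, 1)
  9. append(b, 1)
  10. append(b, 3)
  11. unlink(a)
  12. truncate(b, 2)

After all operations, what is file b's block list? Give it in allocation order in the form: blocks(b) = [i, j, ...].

  1. create(a)  ⇒  F............  {a→[0]}
  2. create(b)  ⇒  FF...........  {a→[0]; b→[1]}
  3. append(b, 1)  ⇒  FFF..........  {a→[0]; b→[1, 2]}
  4. append(b, 3)  ⇒  FFFFFF.......  {a→[0]; b→[1, 2, 3, 4, 5]}
  5. unlink(a)  ⇒  .FFFFF.......  {b→[1, 2, 3, 4, 5]}
  6. create(a)  ⇒  FFFFFF.......  {a→[0]; b→[1, 2, 3, 4, 5]}
  7. append(b, 1)  ⇒  FFFFFFF......  {a→[0]; b→[1, 2, 3, 4, 5, 6]}
  8. append(a, 1)  ⇒  FFFFFFFF.....  {a→[0, 7]; b→[1, 2, 3, 4, 5, 6]}
  9. append(b, 1)  ⇒  FFFFFFFFF....  {a→[0, 7]; b→[1, 2, 3, 4, 5, 6, 8]}
  10. append(b, 3)  ⇒  FFFFFFFFFFFF.  {a→[0, 7]; b→[1, 2, 3, 4, 5, 6, 8, 9, 10, 11]}
  11. unlink(a)  ⇒  .FFFFFF.FFFF.  {b→[1, 2, 3, 4, 5, 6, 8, 9, 10, 11]}
  12. truncate(b, 2)  ⇒  .FF..........  {b→[1, 2]}

blocks(b) = [1, 2]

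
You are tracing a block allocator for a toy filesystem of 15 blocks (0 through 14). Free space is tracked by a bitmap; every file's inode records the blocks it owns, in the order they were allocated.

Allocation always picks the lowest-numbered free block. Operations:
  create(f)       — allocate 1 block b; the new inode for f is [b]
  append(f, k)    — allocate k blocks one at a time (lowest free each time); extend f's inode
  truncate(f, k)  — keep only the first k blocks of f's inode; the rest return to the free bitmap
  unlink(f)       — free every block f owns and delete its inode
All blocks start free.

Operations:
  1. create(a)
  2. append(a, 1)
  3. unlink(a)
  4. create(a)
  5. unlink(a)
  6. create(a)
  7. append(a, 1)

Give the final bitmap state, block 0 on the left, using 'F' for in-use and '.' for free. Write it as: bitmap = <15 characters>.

  1. create(a)  ⇒  F..............  {a→[0]}
  2. append(a, 1)  ⇒  FF.............  {a→[0, 1]}
  3. unlink(a)  ⇒  ...............  {}
  4. create(a)  ⇒  F..............  {a→[0]}
  5. unlink(a)  ⇒  ...............  {}
  6. create(a)  ⇒  F..............  {a→[0]}
  7. append(a, 1)  ⇒  FF.............  {a→[0, 1]}

bitmap = FF.............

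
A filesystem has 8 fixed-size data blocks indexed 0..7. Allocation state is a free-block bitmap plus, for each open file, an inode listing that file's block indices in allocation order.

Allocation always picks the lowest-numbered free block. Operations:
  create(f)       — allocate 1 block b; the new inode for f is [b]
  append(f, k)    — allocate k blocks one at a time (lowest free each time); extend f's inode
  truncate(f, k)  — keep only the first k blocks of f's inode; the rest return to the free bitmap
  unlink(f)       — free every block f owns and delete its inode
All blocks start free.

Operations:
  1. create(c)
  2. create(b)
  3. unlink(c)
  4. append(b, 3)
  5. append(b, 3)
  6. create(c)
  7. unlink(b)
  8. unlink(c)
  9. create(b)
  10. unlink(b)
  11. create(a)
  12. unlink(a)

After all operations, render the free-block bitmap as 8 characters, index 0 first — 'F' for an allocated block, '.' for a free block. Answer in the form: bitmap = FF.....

bitmap = ........

create(c): bitmap=F....... | c=[0]
create(b): bitmap=FF...... | b=[1] c=[0]
unlink(c): bitmap=.F...... | b=[1]
append(b, 3): bitmap=FFFF.... | b=[1, 0, 2, 3]
append(b, 3): bitmap=FFFFFFF. | b=[1, 0, 2, 3, 4, 5, 6]
create(c): bitmap=FFFFFFFF | b=[1, 0, 2, 3, 4, 5, 6] c=[7]
unlink(b): bitmap=.......F | c=[7]
unlink(c): bitmap=........ | 
create(b): bitmap=F....... | b=[0]
unlink(b): bitmap=........ | 
create(a): bitmap=F....... | a=[0]
unlink(a): bitmap=........ | 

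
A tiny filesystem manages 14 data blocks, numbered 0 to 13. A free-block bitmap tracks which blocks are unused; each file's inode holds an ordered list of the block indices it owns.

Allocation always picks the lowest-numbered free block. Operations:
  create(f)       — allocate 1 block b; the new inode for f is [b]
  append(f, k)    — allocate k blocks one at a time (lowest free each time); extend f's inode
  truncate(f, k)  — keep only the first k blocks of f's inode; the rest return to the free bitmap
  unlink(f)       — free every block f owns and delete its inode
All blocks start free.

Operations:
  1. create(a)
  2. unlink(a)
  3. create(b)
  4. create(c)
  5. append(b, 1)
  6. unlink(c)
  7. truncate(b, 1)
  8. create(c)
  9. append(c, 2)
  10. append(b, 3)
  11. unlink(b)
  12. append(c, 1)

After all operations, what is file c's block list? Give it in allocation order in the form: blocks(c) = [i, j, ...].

blocks(c) = [1, 2, 3, 0]

[1] create(a) — a=0 (map F.............)
[2] unlink(a) —  (map ..............)
[3] create(b) — b=0 (map F.............)
[4] create(c) — b=0 c=1 (map FF............)
[5] append(b, 1) — b=0,2 c=1 (map FFF...........)
[6] unlink(c) — b=0,2 (map F.F...........)
[7] truncate(b, 1) — b=0 (map F.............)
[8] create(c) — b=0 c=1 (map FF............)
[9] append(c, 2) — b=0 c=1,2,3 (map FFFF..........)
[10] append(b, 3) — b=0,4,5,6 c=1,2,3 (map FFFFFFF.......)
[11] unlink(b) — c=1,2,3 (map .FFF..........)
[12] append(c, 1) — c=1,2,3,0 (map FFFF..........)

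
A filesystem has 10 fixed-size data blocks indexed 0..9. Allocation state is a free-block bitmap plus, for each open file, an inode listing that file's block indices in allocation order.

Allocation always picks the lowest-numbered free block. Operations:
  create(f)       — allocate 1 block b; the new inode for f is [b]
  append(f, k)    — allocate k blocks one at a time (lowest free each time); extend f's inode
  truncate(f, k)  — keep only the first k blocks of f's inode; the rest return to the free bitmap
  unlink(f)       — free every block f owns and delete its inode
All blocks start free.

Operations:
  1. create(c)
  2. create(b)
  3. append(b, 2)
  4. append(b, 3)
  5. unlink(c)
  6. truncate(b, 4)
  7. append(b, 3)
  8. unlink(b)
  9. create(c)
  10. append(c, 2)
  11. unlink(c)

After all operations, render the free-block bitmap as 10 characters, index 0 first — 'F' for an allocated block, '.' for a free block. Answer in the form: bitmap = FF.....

bitmap = ..........

create(c): bitmap=F......... | c=[0]
create(b): bitmap=FF........ | b=[1] c=[0]
append(b, 2): bitmap=FFFF...... | b=[1, 2, 3] c=[0]
append(b, 3): bitmap=FFFFFFF... | b=[1, 2, 3, 4, 5, 6] c=[0]
unlink(c): bitmap=.FFFFFF... | b=[1, 2, 3, 4, 5, 6]
truncate(b, 4): bitmap=.FFFF..... | b=[1, 2, 3, 4]
append(b, 3): bitmap=FFFFFFF... | b=[1, 2, 3, 4, 0, 5, 6]
unlink(b): bitmap=.......... | 
create(c): bitmap=F......... | c=[0]
append(c, 2): bitmap=FFF....... | c=[0, 1, 2]
unlink(c): bitmap=.......... | 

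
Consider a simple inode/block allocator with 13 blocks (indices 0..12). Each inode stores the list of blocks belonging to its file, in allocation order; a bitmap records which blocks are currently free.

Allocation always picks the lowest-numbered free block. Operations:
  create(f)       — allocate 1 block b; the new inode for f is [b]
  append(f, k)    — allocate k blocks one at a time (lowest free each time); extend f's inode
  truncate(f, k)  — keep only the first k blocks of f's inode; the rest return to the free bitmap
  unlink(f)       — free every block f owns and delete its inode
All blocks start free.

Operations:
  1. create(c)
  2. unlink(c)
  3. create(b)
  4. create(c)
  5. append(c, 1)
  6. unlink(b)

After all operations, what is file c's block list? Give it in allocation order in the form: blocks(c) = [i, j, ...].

create(c): bitmap=F............ | c=[0]
unlink(c): bitmap=............. | 
create(b): bitmap=F............ | b=[0]
create(c): bitmap=FF........... | b=[0] c=[1]
append(c, 1): bitmap=FFF.......... | b=[0] c=[1, 2]
unlink(b): bitmap=.FF.......... | c=[1, 2]

blocks(c) = [1, 2]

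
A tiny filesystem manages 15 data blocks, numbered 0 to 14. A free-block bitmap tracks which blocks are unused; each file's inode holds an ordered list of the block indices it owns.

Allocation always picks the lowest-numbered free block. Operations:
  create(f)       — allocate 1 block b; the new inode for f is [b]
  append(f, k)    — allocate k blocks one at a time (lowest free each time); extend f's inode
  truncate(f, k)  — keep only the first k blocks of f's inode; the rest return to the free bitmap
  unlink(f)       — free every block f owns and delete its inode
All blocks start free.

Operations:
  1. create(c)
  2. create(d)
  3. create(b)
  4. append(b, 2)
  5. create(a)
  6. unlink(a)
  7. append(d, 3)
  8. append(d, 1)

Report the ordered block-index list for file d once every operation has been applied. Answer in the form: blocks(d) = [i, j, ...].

blocks(d) = [1, 5, 6, 7, 8]

after create(c) → c:[0]  free=[F..............]
after create(d) → c:[0], d:[1]  free=[FF.............]
after create(b) → b:[2], c:[0], d:[1]  free=[FFF............]
after append(b, 2) → b:[2, 3, 4], c:[0], d:[1]  free=[FFFFF..........]
after create(a) → a:[5], b:[2, 3, 4], c:[0], d:[1]  free=[FFFFFF.........]
after unlink(a) → b:[2, 3, 4], c:[0], d:[1]  free=[FFFFF..........]
after append(d, 3) → b:[2, 3, 4], c:[0], d:[1, 5, 6, 7]  free=[FFFFFFFF.......]
after append(d, 1) → b:[2, 3, 4], c:[0], d:[1, 5, 6, 7, 8]  free=[FFFFFFFFF......]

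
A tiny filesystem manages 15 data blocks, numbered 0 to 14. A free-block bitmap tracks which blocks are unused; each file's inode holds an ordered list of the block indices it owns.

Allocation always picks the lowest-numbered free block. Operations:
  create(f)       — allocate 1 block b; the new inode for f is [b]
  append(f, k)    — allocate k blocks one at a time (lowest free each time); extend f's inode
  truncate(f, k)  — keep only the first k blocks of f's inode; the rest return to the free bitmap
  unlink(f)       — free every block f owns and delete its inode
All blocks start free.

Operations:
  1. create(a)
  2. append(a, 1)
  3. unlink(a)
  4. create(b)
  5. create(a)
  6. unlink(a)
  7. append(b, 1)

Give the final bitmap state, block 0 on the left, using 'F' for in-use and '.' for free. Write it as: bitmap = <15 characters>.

bitmap = FF.............

after create(a) → a:[0]  free=[F..............]
after append(a, 1) → a:[0, 1]  free=[FF.............]
after unlink(a) →   free=[...............]
after create(b) → b:[0]  free=[F..............]
after create(a) → a:[1], b:[0]  free=[FF.............]
after unlink(a) → b:[0]  free=[F..............]
after append(b, 1) → b:[0, 1]  free=[FF.............]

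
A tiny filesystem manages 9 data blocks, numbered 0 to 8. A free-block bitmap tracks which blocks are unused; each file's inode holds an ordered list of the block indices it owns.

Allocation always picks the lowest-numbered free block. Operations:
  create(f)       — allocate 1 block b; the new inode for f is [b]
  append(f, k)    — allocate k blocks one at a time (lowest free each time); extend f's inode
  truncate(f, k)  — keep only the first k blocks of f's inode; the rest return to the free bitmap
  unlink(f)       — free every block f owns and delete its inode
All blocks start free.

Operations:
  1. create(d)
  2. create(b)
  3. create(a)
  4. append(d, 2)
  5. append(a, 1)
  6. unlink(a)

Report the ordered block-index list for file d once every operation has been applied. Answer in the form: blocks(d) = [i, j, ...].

blocks(d) = [0, 3, 4]

[1] create(d) — d=0 (map F........)
[2] create(b) — b=1 d=0 (map FF.......)
[3] create(a) — a=2 b=1 d=0 (map FFF......)
[4] append(d, 2) — a=2 b=1 d=0,3,4 (map FFFFF....)
[5] append(a, 1) — a=2,5 b=1 d=0,3,4 (map FFFFFF...)
[6] unlink(a) — b=1 d=0,3,4 (map FF.FF....)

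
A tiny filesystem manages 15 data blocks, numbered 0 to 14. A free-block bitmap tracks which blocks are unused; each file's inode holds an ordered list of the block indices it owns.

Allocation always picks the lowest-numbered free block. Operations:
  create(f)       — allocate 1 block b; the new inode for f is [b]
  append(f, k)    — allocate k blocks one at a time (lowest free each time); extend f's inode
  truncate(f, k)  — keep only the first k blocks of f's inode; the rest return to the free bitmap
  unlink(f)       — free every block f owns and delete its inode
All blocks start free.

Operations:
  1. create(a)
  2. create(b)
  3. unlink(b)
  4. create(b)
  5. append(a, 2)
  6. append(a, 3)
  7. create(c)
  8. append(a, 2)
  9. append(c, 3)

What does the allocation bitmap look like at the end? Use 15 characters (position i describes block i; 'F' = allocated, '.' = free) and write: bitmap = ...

bitmap = FFFFFFFFFFFFF..

  1. create(a)  ⇒  F..............  {a→[0]}
  2. create(b)  ⇒  FF.............  {a→[0]; b→[1]}
  3. unlink(b)  ⇒  F..............  {a→[0]}
  4. create(b)  ⇒  FF.............  {a→[0]; b→[1]}
  5. append(a, 2)  ⇒  FFFF...........  {a→[0, 2, 3]; b→[1]}
  6. append(a, 3)  ⇒  FFFFFFF........  {a→[0, 2, 3, 4, 5, 6]; b→[1]}
  7. create(c)  ⇒  FFFFFFFF.......  {a→[0, 2, 3, 4, 5, 6]; b→[1]; c→[7]}
  8. append(a, 2)  ⇒  FFFFFFFFFF.....  {a→[0, 2, 3, 4, 5, 6, 8, 9]; b→[1]; c→[7]}
  9. append(c, 3)  ⇒  FFFFFFFFFFFFF..  {a→[0, 2, 3, 4, 5, 6, 8, 9]; b→[1]; c→[7, 10, 11, 12]}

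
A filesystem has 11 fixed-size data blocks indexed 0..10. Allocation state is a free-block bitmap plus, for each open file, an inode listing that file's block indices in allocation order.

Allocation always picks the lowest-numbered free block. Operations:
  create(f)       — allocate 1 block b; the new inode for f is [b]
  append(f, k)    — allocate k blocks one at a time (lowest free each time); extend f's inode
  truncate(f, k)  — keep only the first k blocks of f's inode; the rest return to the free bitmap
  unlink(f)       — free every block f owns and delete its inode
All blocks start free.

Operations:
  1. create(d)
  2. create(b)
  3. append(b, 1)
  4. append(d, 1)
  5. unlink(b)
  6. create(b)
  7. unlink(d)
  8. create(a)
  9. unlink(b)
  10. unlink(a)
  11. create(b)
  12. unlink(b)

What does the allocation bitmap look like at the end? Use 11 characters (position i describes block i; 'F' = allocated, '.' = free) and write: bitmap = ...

create(d): bitmap=F.......... | d=[0]
create(b): bitmap=FF......... | b=[1] d=[0]
append(b, 1): bitmap=FFF........ | b=[1, 2] d=[0]
append(d, 1): bitmap=FFFF....... | b=[1, 2] d=[0, 3]
unlink(b): bitmap=F..F....... | d=[0, 3]
create(b): bitmap=FF.F....... | b=[1] d=[0, 3]
unlink(d): bitmap=.F......... | b=[1]
create(a): bitmap=FF......... | a=[0] b=[1]
unlink(b): bitmap=F.......... | a=[0]
unlink(a): bitmap=........... | 
create(b): bitmap=F.......... | b=[0]
unlink(b): bitmap=........... | 

bitmap = ...........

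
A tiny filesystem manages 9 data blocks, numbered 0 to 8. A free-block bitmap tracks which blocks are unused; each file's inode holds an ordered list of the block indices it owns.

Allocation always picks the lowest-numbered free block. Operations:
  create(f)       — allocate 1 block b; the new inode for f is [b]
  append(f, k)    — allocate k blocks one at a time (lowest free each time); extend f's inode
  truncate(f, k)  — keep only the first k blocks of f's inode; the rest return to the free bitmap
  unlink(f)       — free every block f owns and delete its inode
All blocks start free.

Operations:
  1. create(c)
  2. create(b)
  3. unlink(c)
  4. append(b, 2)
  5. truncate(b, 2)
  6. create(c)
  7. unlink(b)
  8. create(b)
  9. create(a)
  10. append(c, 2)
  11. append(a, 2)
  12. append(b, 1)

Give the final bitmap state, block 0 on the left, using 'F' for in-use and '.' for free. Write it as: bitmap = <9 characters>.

[1] create(c) — c=0 (map F........)
[2] create(b) — b=1 c=0 (map FF.......)
[3] unlink(c) — b=1 (map .F.......)
[4] append(b, 2) — b=1,0,2 (map FFF......)
[5] truncate(b, 2) — b=1,0 (map FF.......)
[6] create(c) — b=1,0 c=2 (map FFF......)
[7] unlink(b) — c=2 (map ..F......)
[8] create(b) — b=0 c=2 (map F.F......)
[9] create(a) — a=1 b=0 c=2 (map FFF......)
[10] append(c, 2) — a=1 b=0 c=2,3,4 (map FFFFF....)
[11] append(a, 2) — a=1,5,6 b=0 c=2,3,4 (map FFFFFFF..)
[12] append(b, 1) — a=1,5,6 b=0,7 c=2,3,4 (map FFFFFFFF.)

bitmap = FFFFFFFF.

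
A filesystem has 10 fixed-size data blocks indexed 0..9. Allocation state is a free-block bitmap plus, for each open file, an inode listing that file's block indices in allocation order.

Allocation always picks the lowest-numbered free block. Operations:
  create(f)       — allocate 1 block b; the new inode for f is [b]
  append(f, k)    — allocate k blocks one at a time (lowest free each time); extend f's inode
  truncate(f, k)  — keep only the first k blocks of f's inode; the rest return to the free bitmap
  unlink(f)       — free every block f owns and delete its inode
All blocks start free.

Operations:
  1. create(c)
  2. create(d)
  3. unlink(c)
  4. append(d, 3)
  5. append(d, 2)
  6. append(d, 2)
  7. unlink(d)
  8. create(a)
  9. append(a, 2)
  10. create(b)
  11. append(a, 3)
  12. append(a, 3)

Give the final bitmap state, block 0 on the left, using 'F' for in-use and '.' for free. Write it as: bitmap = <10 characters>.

  1. create(c)  ⇒  F.........  {c→[0]}
  2. create(d)  ⇒  FF........  {c→[0]; d→[1]}
  3. unlink(c)  ⇒  .F........  {d→[1]}
  4. append(d, 3)  ⇒  FFFF......  {d→[1, 0, 2, 3]}
  5. append(d, 2)  ⇒  FFFFFF....  {d→[1, 0, 2, 3, 4, 5]}
  6. append(d, 2)  ⇒  FFFFFFFF..  {d→[1, 0, 2, 3, 4, 5, 6, 7]}
  7. unlink(d)  ⇒  ..........  {}
  8. create(a)  ⇒  F.........  {a→[0]}
  9. append(a, 2)  ⇒  FFF.......  {a→[0, 1, 2]}
  10. create(b)  ⇒  FFFF......  {a→[0, 1, 2]; b→[3]}
  11. append(a, 3)  ⇒  FFFFFFF...  {a→[0, 1, 2, 4, 5, 6]; b→[3]}
  12. append(a, 3)  ⇒  FFFFFFFFFF  {a→[0, 1, 2, 4, 5, 6, 7, 8, 9]; b→[3]}

bitmap = FFFFFFFFFF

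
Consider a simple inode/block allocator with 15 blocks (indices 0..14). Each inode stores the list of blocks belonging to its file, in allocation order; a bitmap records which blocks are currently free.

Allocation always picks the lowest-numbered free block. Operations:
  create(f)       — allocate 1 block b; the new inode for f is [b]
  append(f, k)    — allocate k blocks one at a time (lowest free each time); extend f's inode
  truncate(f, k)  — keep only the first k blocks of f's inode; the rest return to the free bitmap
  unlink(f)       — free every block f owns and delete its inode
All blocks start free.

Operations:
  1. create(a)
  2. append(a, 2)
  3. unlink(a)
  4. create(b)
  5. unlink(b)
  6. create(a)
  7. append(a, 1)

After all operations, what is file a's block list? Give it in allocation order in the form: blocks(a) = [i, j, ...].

create(a): bitmap=F.............. | a=[0]
append(a, 2): bitmap=FFF............ | a=[0, 1, 2]
unlink(a): bitmap=............... | 
create(b): bitmap=F.............. | b=[0]
unlink(b): bitmap=............... | 
create(a): bitmap=F.............. | a=[0]
append(a, 1): bitmap=FF............. | a=[0, 1]

blocks(a) = [0, 1]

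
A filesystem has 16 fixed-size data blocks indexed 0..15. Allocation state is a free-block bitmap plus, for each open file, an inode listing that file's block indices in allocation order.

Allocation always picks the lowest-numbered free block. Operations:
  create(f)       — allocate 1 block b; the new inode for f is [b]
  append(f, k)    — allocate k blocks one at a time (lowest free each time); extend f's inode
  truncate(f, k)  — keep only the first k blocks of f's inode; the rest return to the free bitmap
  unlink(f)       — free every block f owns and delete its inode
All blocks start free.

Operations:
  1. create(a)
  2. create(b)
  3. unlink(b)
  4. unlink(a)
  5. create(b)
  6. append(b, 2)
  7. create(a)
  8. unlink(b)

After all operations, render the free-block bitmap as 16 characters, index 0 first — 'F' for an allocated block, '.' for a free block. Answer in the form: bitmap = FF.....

after create(a) → a:[0]  free=[F...............]
after create(b) → a:[0], b:[1]  free=[FF..............]
after unlink(b) → a:[0]  free=[F...............]
after unlink(a) →   free=[................]
after create(b) → b:[0]  free=[F...............]
after append(b, 2) → b:[0, 1, 2]  free=[FFF.............]
after create(a) → a:[3], b:[0, 1, 2]  free=[FFFF............]
after unlink(b) → a:[3]  free=[...F............]

bitmap = ...F............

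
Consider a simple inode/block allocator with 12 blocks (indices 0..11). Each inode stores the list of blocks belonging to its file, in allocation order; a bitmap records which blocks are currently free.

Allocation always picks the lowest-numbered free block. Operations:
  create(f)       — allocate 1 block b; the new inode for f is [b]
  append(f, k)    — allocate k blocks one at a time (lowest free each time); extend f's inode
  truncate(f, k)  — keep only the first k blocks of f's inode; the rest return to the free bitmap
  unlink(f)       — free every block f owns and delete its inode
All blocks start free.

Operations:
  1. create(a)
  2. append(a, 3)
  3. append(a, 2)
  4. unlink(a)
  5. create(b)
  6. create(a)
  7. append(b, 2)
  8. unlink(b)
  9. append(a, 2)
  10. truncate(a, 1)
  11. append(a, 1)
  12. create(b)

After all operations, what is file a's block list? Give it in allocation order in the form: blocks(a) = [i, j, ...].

create(a): bitmap=F........... | a=[0]
append(a, 3): bitmap=FFFF........ | a=[0, 1, 2, 3]
append(a, 2): bitmap=FFFFFF...... | a=[0, 1, 2, 3, 4, 5]
unlink(a): bitmap=............ | 
create(b): bitmap=F........... | b=[0]
create(a): bitmap=FF.......... | a=[1] b=[0]
append(b, 2): bitmap=FFFF........ | a=[1] b=[0, 2, 3]
unlink(b): bitmap=.F.......... | a=[1]
append(a, 2): bitmap=FFF......... | a=[1, 0, 2]
truncate(a, 1): bitmap=.F.......... | a=[1]
append(a, 1): bitmap=FF.......... | a=[1, 0]
create(b): bitmap=FFF......... | a=[1, 0] b=[2]

blocks(a) = [1, 0]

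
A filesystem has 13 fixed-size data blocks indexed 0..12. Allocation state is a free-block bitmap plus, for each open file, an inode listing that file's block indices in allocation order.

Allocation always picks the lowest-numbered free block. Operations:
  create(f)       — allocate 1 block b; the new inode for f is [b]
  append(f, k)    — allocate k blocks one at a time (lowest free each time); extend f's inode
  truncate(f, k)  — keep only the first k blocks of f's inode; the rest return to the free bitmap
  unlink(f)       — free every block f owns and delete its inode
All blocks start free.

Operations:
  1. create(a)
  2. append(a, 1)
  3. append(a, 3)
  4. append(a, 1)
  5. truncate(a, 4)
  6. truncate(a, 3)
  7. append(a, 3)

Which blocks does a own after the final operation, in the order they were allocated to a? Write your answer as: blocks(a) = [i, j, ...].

  1. create(a)  ⇒  F............  {a→[0]}
  2. append(a, 1)  ⇒  FF...........  {a→[0, 1]}
  3. append(a, 3)  ⇒  FFFFF........  {a→[0, 1, 2, 3, 4]}
  4. append(a, 1)  ⇒  FFFFFF.......  {a→[0, 1, 2, 3, 4, 5]}
  5. truncate(a, 4)  ⇒  FFFF.........  {a→[0, 1, 2, 3]}
  6. truncate(a, 3)  ⇒  FFF..........  {a→[0, 1, 2]}
  7. append(a, 3)  ⇒  FFFFFF.......  {a→[0, 1, 2, 3, 4, 5]}

blocks(a) = [0, 1, 2, 3, 4, 5]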